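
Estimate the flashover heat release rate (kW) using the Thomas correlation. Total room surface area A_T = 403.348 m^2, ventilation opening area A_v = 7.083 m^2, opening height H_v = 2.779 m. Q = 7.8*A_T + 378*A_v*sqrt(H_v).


7.8*A_T = 3146.1
sqrt(H_v) = 1.6670
378*A_v*sqrt(H_v) = 4463.3
Q = 3146.1 + 4463.3 = 7609.4 kW

7609.4 kW


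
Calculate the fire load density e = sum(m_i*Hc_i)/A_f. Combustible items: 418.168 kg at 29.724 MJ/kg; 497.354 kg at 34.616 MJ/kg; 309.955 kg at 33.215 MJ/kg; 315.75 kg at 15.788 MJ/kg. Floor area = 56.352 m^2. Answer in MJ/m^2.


Total energy = 418.168*29.724 + 497.354*34.616 + 309.955*33.215 + 315.75*15.788
= 12429.63 + 17216.41 + 10295.16 + 4985.061
= 44926.25 MJ
e = 44926.25 / 56.352 = 797.24 MJ/m^2

797.24 MJ/m^2


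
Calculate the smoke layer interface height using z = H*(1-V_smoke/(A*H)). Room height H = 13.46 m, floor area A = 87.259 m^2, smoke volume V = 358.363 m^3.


V/(A*H) = 0.30512
1 - 0.30512 = 0.69488
z = 13.46 * 0.69488 = 9.3531 m

9.3531 m


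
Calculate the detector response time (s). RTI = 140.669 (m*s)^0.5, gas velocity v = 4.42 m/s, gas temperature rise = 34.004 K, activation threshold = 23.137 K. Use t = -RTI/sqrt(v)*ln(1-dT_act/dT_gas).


dT_act/dT_gas = 0.68042
ln(1 - 0.68042) = -1.1407
t = -140.669 / sqrt(4.42) * -1.1407 = 76.327 s

76.327 s


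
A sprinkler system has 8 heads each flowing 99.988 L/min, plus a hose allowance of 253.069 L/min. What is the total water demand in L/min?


Sprinkler demand = 8 * 99.988 = 799.904 L/min
Total = 799.904 + 253.069 = 1052.973 L/min

1052.973 L/min


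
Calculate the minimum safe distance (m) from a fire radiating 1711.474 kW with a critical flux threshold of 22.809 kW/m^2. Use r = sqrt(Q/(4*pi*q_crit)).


4*pi*q_crit = 286.63
Q/(4*pi*q_crit) = 5.9711
r = sqrt(5.9711) = 2.4436 m

2.4436 m


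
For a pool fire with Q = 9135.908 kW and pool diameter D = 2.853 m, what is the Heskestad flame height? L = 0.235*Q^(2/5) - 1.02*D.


Q^(2/5) = 38.397
0.235 * Q^(2/5) = 9.0234
1.02 * D = 2.9101
L = 6.1133 m

6.1133 m


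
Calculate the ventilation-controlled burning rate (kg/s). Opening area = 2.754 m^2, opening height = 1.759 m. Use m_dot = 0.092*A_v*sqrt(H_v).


sqrt(H_v) = 1.3263
m_dot = 0.092 * 2.754 * 1.3263 = 0.33604 kg/s

0.33604 kg/s


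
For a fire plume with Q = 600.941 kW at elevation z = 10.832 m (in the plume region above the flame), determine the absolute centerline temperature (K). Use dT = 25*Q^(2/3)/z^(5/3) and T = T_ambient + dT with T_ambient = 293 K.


Q^(2/3) = 71.212
z^(5/3) = 53.029
dT = 25 * 71.212 / 53.029 = 33.572 K
T = 293 + 33.572 = 326.57 K

326.57 K


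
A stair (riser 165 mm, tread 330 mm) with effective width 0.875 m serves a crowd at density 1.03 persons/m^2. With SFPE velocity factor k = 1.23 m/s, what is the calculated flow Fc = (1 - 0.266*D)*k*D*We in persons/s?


1 - 0.266*D = 1 - 0.266*1.03 = 0.72602
Fs = 0.72602 * 1.23 * 1.03 = 0.91979 persons/(s*m)
Fc = 0.91979 * 0.875 = 0.80482 persons/s

0.80482 persons/s


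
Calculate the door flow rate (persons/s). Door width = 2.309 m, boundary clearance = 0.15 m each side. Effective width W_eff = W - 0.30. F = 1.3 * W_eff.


W_eff = 2.309 - 0.30 = 2.009 m
F = 1.3 * 2.009 = 2.6117 persons/s

2.6117 persons/s


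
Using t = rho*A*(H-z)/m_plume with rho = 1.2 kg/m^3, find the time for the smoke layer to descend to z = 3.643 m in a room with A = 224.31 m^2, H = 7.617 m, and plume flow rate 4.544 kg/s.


H - z = 3.974 m
t = 1.2 * 224.31 * 3.974 / 4.544 = 235.41 s

235.41 s


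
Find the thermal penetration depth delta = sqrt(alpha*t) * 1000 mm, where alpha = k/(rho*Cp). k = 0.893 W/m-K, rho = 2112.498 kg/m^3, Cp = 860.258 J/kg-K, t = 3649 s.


alpha = 0.893 / (2112.498 * 860.258) = 4.9139e-07 m^2/s
alpha * t = 0.0017931
delta = sqrt(0.0017931) * 1000 = 42.345 mm

42.345 mm


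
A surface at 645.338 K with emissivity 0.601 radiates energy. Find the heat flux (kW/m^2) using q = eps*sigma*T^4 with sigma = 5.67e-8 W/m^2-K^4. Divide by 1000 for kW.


T^4 = 1.7344e+11
q = 0.601 * 5.67e-8 * 1.7344e+11 / 1000 = 5.9103 kW/m^2

5.9103 kW/m^2


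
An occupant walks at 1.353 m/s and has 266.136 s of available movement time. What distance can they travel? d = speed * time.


d = 1.353 * 266.136 = 360.08 m

360.08 m


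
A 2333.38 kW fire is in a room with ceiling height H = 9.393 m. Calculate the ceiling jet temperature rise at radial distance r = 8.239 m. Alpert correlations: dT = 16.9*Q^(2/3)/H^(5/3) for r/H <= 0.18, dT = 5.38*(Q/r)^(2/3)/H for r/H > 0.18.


r/H = 8.239 / 9.393 = 0.87714
r/H > 0.18, so dT = 5.38*(Q/r)^(2/3)/H
Q/r = 283.21
(Q/r)^(2/3) = 43.126
dT = 5.38 * 43.126 / 9.393 = 24.701 K

24.701 K


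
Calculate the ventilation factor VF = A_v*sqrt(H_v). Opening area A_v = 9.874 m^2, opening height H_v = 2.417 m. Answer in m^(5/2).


sqrt(H_v) = 1.5547
VF = 9.874 * 1.5547 = 15.351 m^(5/2)

15.351 m^(5/2)


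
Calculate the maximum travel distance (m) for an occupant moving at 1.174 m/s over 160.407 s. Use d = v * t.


d = 1.174 * 160.407 = 188.32 m

188.32 m


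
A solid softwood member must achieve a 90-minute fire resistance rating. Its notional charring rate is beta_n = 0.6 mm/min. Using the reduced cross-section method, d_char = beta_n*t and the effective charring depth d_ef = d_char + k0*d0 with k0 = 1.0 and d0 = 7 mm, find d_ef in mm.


d_char = 0.6 * 90 = 54 mm
d_ef = 54 + 1.0*7 = 61 mm

61 mm


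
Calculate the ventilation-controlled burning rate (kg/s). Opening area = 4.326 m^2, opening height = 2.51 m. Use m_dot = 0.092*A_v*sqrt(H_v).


sqrt(H_v) = 1.5843
m_dot = 0.092 * 4.326 * 1.5843 = 0.63054 kg/s

0.63054 kg/s


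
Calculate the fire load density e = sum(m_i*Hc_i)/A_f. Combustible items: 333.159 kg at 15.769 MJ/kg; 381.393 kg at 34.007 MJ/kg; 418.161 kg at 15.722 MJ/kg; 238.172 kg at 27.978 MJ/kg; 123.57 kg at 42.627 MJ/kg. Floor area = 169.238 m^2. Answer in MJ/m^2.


Total energy = 333.159*15.769 + 381.393*34.007 + 418.161*15.722 + 238.172*27.978 + 123.57*42.627
= 5253.584 + 12970.03 + 6574.327 + 6663.576 + 5267.418
= 36728.94 MJ
e = 36728.94 / 169.238 = 217.03 MJ/m^2

217.03 MJ/m^2


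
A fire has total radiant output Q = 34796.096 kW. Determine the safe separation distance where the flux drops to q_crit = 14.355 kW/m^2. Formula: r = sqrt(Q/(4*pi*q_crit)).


4*pi*q_crit = 180.39
Q/(4*pi*q_crit) = 192.89
r = sqrt(192.89) = 13.889 m

13.889 m


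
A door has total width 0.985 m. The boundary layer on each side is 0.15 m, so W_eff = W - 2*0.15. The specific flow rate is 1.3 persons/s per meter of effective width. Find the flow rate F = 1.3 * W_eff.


W_eff = 0.985 - 0.30 = 0.685 m
F = 1.3 * 0.685 = 0.89050 persons/s

0.89050 persons/s


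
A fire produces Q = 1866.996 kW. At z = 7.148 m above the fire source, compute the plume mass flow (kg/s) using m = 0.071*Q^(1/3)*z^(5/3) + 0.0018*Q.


Q^(1/3) = 12.313
z^(5/3) = 26.524
First term = 0.071 * 12.313 * 26.524 = 23.189
Second term = 0.0018 * 1866.996 = 3.3606
m = 26.550 kg/s

26.550 kg/s


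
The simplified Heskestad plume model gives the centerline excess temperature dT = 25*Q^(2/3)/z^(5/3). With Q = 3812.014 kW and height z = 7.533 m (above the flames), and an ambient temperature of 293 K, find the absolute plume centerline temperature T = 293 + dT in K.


Q^(2/3) = 244.03
z^(5/3) = 28.948
dT = 25 * 244.03 / 28.948 = 210.75 K
T = 293 + 210.75 = 503.75 K

503.75 K


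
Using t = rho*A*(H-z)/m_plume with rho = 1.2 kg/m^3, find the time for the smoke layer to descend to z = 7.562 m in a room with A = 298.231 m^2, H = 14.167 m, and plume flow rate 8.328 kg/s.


H - z = 6.605 m
t = 1.2 * 298.231 * 6.605 / 8.328 = 283.84 s

283.84 s


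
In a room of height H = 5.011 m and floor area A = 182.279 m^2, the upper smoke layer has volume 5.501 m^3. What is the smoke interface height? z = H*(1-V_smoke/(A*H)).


V/(A*H) = 0.0060226
1 - 0.0060226 = 0.99398
z = 5.011 * 0.99398 = 4.9808 m

4.9808 m


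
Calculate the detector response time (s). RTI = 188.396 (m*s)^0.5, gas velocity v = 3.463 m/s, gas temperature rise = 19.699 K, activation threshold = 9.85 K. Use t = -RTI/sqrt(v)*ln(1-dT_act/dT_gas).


dT_act/dT_gas = 0.50003
ln(1 - 0.50003) = -0.69320
t = -188.396 / sqrt(3.463) * -0.69320 = 70.178 s

70.178 s


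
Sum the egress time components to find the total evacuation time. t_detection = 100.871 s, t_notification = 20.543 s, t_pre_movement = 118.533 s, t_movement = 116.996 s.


Total = 100.871 + 20.543 + 118.533 + 116.996 = 356.943 s

356.943 s


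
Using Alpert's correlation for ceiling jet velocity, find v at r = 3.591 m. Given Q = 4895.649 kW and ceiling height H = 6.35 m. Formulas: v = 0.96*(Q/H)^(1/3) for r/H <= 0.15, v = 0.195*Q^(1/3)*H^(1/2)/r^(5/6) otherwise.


r/H = 3.591 / 6.35 = 0.56551
r/H > 0.15, so v = 0.195*Q^(1/3)*H^(1/2)/r^(5/6)
Q^(1/3) = 16.980
H^(1/2) = 2.5199
r^(5/6) = 2.9019
v = 0.195 * 16.980 * 2.5199 / 2.9019 = 2.8753 m/s

2.8753 m/s


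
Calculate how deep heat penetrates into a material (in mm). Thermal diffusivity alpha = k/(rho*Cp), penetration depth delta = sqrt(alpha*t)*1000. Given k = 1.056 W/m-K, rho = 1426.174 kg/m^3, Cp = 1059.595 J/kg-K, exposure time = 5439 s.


alpha = 1.056 / (1426.174 * 1059.595) = 6.9880e-07 m^2/s
alpha * t = 0.0038008
delta = sqrt(0.0038008) * 1000 = 61.650 mm

61.650 mm


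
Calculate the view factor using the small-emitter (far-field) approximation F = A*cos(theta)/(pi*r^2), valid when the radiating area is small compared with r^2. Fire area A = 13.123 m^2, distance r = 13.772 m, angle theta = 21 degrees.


cos(21 deg) = 0.93358
pi*r^2 = 595.86
F = 13.123 * 0.93358 / 595.86 = 0.020561

0.020561


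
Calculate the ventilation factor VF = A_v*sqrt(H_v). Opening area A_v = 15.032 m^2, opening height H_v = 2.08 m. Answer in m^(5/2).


sqrt(H_v) = 1.4422
VF = 15.032 * 1.4422 = 21.679 m^(5/2)

21.679 m^(5/2)


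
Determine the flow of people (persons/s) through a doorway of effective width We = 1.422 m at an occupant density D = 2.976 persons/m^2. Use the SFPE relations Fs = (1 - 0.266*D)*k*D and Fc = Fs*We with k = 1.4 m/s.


1 - 0.266*D = 1 - 0.266*2.976 = 0.20838
Fs = 0.20838 * 1.4 * 2.976 = 0.86821 persons/(s*m)
Fc = 0.86821 * 1.422 = 1.2346 persons/s

1.2346 persons/s


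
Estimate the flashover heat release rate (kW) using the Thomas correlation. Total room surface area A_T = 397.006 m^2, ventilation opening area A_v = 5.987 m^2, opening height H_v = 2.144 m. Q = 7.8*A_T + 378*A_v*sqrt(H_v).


7.8*A_T = 3096.6
sqrt(H_v) = 1.4642
378*A_v*sqrt(H_v) = 3313.7
Q = 3096.6 + 3313.7 = 6410.3 kW

6410.3 kW


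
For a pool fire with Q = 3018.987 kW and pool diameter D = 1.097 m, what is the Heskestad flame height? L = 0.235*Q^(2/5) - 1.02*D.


Q^(2/5) = 24.657
0.235 * Q^(2/5) = 5.7945
1.02 * D = 1.1189
L = 4.6755 m

4.6755 m


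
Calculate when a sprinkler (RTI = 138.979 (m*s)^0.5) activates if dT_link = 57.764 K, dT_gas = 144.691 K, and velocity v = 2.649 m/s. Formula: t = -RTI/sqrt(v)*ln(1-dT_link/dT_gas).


dT_link/dT_gas = 0.39922
ln(1 - 0.39922) = -0.50953
t = -138.979 / sqrt(2.649) * -0.50953 = 43.509 s

43.509 s


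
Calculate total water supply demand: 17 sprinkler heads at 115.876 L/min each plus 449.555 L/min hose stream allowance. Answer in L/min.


Sprinkler demand = 17 * 115.876 = 1969.892 L/min
Total = 1969.892 + 449.555 = 2419.447 L/min

2419.447 L/min


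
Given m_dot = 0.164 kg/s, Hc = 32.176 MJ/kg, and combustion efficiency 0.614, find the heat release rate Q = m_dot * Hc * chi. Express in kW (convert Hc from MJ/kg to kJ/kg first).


Hc = 32.176 MJ/kg = 32.176 * 1000 kJ/kg = 32176 kJ/kg
Q = 0.164 kg/s * 32176 kJ/kg * 0.614 = 3240.0 kW

3240.0 kW


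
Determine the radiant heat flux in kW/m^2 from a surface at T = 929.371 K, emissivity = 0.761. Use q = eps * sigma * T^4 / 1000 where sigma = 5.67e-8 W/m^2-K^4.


T^4 = 7.4603e+11
q = 0.761 * 5.67e-8 * 7.4603e+11 / 1000 = 32.190 kW/m^2

32.190 kW/m^2


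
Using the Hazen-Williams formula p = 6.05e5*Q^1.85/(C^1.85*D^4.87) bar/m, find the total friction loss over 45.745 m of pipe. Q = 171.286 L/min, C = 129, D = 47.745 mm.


Q^1.85 = 13564
C^1.85 = 8027.7
D^4.87 = 1.5010e+08
p/m = 0.0068104 bar/m
p_total = 0.0068104 * 45.745 = 0.31154 bar

0.31154 bar


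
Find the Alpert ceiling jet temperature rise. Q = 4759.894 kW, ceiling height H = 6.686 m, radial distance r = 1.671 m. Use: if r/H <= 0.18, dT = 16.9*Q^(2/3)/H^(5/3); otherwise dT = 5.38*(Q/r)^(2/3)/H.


r/H = 1.671 / 6.686 = 0.24993
r/H > 0.18, so dT = 5.38*(Q/r)^(2/3)/H
Q/r = 2848.5
(Q/r)^(2/3) = 200.95
dT = 5.38 * 200.95 / 6.686 = 161.69 K

161.69 K


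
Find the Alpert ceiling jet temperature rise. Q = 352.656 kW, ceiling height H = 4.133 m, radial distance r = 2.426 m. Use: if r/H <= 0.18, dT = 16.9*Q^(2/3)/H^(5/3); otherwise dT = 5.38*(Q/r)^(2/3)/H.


r/H = 2.426 / 4.133 = 0.58698
r/H > 0.18, so dT = 5.38*(Q/r)^(2/3)/H
Q/r = 145.37
(Q/r)^(2/3) = 27.647
dT = 5.38 * 27.647 / 4.133 = 35.988 K

35.988 K


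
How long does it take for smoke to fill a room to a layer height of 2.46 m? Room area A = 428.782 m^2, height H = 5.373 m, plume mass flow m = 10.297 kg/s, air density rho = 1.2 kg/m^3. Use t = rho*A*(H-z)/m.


H - z = 2.913 m
t = 1.2 * 428.782 * 2.913 / 10.297 = 145.56 s

145.56 s


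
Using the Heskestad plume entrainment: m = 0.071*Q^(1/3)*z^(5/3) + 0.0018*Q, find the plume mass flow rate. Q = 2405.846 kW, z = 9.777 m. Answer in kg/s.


Q^(1/3) = 13.400
z^(5/3) = 44.704
First term = 0.071 * 13.400 * 44.704 = 42.530
Second term = 0.0018 * 2405.846 = 4.3305
m = 46.860 kg/s

46.860 kg/s


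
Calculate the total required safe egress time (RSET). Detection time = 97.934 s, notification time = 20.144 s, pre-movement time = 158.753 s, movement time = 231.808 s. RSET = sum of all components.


Total = 97.934 + 20.144 + 158.753 + 231.808 = 508.639 s

508.639 s


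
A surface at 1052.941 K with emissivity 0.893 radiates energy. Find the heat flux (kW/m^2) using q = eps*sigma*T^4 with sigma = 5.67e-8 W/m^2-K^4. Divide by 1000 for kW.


T^4 = 1.2292e+12
q = 0.893 * 5.67e-8 * 1.2292e+12 / 1000 = 62.237 kW/m^2

62.237 kW/m^2


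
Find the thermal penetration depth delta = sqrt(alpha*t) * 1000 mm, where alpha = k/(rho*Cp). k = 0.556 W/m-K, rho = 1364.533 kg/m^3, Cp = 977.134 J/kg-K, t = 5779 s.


alpha = 0.556 / (1364.533 * 977.134) = 4.1700e-07 m^2/s
alpha * t = 0.0024098
delta = sqrt(0.0024098) * 1000 = 49.090 mm

49.090 mm


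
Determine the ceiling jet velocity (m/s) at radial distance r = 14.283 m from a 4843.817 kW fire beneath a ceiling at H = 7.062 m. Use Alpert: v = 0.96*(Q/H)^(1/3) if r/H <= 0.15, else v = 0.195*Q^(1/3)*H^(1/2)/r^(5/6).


r/H = 14.283 / 7.062 = 2.0225
r/H > 0.15, so v = 0.195*Q^(1/3)*H^(1/2)/r^(5/6)
Q^(1/3) = 16.920
H^(1/2) = 2.6574
r^(5/6) = 9.1696
v = 0.195 * 16.920 * 2.6574 / 9.1696 = 0.95619 m/s

0.95619 m/s


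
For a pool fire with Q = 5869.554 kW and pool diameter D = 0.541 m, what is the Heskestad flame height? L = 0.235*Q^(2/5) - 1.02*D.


Q^(2/5) = 32.169
0.235 * Q^(2/5) = 7.5598
1.02 * D = 0.55182
L = 7.0080 m

7.0080 m


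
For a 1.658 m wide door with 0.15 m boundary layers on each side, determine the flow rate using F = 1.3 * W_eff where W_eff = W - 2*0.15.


W_eff = 1.658 - 0.30 = 1.358 m
F = 1.3 * 1.358 = 1.7654 persons/s

1.7654 persons/s


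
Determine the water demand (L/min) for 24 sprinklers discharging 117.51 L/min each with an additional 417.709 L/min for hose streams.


Sprinkler demand = 24 * 117.51 = 2820.24 L/min
Total = 2820.24 + 417.709 = 3237.949 L/min

3237.949 L/min


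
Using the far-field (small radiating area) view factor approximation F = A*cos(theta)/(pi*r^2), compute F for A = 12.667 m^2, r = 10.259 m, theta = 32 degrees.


cos(32 deg) = 0.84805
pi*r^2 = 330.64
F = 12.667 * 0.84805 / 330.64 = 0.032489

0.032489


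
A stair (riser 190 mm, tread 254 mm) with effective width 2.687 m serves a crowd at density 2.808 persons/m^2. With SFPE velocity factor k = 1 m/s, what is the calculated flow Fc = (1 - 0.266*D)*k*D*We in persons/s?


1 - 0.266*D = 1 - 0.266*2.808 = 0.25307
Fs = 0.25307 * 1 * 2.808 = 0.71063 persons/(s*m)
Fc = 0.71063 * 2.687 = 1.9095 persons/s

1.9095 persons/s


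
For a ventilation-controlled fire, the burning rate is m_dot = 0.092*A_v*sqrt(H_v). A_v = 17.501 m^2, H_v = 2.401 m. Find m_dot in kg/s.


sqrt(H_v) = 1.5495
m_dot = 0.092 * 17.501 * 1.5495 = 2.4949 kg/s

2.4949 kg/s


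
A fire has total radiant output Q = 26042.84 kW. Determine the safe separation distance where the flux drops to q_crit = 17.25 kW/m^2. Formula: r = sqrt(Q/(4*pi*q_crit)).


4*pi*q_crit = 216.77
Q/(4*pi*q_crit) = 120.14
r = sqrt(120.14) = 10.961 m

10.961 m


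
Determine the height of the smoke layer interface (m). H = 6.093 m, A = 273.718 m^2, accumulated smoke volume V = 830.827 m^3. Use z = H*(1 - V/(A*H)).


V/(A*H) = 0.49817
1 - 0.49817 = 0.50183
z = 6.093 * 0.50183 = 3.0577 m

3.0577 m


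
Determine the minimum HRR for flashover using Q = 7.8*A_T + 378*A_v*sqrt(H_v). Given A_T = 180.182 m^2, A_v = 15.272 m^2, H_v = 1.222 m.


7.8*A_T = 1405.4
sqrt(H_v) = 1.1054
378*A_v*sqrt(H_v) = 6381.5
Q = 1405.4 + 6381.5 = 7786.9 kW

7786.9 kW


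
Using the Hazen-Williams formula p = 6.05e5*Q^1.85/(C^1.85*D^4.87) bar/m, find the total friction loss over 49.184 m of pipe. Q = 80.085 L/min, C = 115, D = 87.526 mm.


Q^1.85 = 3323.3
C^1.85 = 6490.7
D^4.87 = 2.8722e+09
p/m = 0.00010785 bar/m
p_total = 0.00010785 * 49.184 = 0.0053046 bar

0.0053046 bar


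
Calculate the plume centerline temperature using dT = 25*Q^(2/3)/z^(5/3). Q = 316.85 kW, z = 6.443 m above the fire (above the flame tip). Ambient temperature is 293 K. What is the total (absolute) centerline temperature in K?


Q^(2/3) = 46.477
z^(5/3) = 22.309
dT = 25 * 46.477 / 22.309 = 52.083 K
T = 293 + 52.083 = 345.08 K

345.08 K


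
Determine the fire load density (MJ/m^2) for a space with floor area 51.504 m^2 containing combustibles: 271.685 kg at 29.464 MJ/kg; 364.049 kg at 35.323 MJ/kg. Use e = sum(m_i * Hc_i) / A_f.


Total energy = 271.685*29.464 + 364.049*35.323
= 8004.927 + 12859.30
= 20864.23 MJ
e = 20864.23 / 51.504 = 405.10 MJ/m^2

405.10 MJ/m^2


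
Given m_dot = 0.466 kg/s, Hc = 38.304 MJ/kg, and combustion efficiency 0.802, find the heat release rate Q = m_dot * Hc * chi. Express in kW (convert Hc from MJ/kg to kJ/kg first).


Hc = 38.304 MJ/kg = 38.304 * 1000 kJ/kg = 38304 kJ/kg
Q = 0.466 kg/s * 38304 kJ/kg * 0.802 = 14315 kW

14315 kW


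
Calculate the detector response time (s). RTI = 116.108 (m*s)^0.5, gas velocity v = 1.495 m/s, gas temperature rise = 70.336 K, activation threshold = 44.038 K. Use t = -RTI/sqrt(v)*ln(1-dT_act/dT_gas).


dT_act/dT_gas = 0.62611
ln(1 - 0.62611) = -0.98379
t = -116.108 / sqrt(1.495) * -0.98379 = 93.421 s

93.421 s


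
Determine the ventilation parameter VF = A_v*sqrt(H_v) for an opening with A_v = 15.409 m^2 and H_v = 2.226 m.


sqrt(H_v) = 1.4920
VF = 15.409 * 1.4920 = 22.990 m^(5/2)

22.990 m^(5/2)


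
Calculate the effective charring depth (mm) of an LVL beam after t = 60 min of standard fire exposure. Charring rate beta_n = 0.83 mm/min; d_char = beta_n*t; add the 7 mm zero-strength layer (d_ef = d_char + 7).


d_char = 0.83 * 60 = 49.8 mm
d_ef = 49.8 + 1.0*7 = 56.8 mm

56.8 mm


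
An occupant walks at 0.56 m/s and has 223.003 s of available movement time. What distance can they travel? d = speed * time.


d = 0.56 * 223.003 = 124.88 m

124.88 m


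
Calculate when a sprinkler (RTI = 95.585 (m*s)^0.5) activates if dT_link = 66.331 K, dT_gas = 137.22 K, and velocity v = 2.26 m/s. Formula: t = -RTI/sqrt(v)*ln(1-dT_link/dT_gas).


dT_link/dT_gas = 0.48339
ln(1 - 0.48339) = -0.66047
t = -95.585 / sqrt(2.26) * -0.66047 = 41.994 s

41.994 s


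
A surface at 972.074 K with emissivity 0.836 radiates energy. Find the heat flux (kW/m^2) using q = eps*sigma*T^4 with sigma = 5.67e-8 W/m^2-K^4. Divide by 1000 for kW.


T^4 = 8.9289e+11
q = 0.836 * 5.67e-8 * 8.9289e+11 / 1000 = 42.324 kW/m^2

42.324 kW/m^2


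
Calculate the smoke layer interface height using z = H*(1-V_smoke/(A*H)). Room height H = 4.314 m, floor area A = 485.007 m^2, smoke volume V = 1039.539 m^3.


V/(A*H) = 0.49684
1 - 0.49684 = 0.50316
z = 4.314 * 0.50316 = 2.1707 m

2.1707 m


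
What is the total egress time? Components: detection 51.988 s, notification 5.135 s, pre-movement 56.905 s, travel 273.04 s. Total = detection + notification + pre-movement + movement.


Total = 51.988 + 5.135 + 56.905 + 273.04 = 387.068 s

387.068 s


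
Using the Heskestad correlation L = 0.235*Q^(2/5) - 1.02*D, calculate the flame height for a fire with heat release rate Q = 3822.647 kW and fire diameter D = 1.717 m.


Q^(2/5) = 27.099
0.235 * Q^(2/5) = 6.3682
1.02 * D = 1.7513
L = 4.6168 m

4.6168 m


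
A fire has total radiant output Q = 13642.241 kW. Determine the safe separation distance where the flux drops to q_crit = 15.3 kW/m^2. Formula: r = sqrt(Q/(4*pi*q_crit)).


4*pi*q_crit = 192.27
Q/(4*pi*q_crit) = 70.955
r = sqrt(70.955) = 8.4235 m

8.4235 m


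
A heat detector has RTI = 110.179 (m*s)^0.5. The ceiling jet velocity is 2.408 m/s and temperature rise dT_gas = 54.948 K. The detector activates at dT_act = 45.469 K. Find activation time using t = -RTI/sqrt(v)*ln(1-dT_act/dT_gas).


dT_act/dT_gas = 0.82749
ln(1 - 0.82749) = -1.7573
t = -110.179 / sqrt(2.408) * -1.7573 = 124.77 s

124.77 s


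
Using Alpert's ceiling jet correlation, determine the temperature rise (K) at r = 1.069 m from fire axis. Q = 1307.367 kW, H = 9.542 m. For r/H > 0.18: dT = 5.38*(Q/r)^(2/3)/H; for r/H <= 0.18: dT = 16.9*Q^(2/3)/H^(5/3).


r/H = 1.069 / 9.542 = 0.11203
r/H <= 0.18, so dT = 16.9*Q^(2/3)/H^(5/3)
Q^(2/3) = 119.56
H^(5/3) = 42.927
dT = 16.9 * 119.56 / 42.927 = 47.071 K

47.071 K


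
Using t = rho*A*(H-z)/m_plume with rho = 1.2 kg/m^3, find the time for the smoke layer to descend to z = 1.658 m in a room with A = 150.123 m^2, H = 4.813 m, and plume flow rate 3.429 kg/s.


H - z = 3.155 m
t = 1.2 * 150.123 * 3.155 / 3.429 = 165.75 s

165.75 s


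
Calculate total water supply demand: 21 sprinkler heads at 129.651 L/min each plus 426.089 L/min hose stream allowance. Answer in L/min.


Sprinkler demand = 21 * 129.651 = 2722.671 L/min
Total = 2722.671 + 426.089 = 3148.76 L/min

3148.76 L/min


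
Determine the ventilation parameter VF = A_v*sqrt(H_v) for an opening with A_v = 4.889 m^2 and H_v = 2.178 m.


sqrt(H_v) = 1.4758
VF = 4.889 * 1.4758 = 7.2152 m^(5/2)

7.2152 m^(5/2)


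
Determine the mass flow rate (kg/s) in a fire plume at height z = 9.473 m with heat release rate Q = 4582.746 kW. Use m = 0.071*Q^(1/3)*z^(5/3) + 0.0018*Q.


Q^(1/3) = 16.610
z^(5/3) = 42.411
First term = 0.071 * 16.610 * 42.411 = 50.016
Second term = 0.0018 * 4582.746 = 8.2489
m = 58.265 kg/s

58.265 kg/s


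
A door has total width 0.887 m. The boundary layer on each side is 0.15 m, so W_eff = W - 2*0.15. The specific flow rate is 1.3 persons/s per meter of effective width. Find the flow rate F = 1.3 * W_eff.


W_eff = 0.887 - 0.30 = 0.587 m
F = 1.3 * 0.587 = 0.76310 persons/s

0.76310 persons/s


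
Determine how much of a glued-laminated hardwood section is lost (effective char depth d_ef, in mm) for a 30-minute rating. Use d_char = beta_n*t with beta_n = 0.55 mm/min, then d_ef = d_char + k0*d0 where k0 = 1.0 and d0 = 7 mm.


d_char = 0.55 * 30 = 16.5 mm
d_ef = 16.5 + 1.0*7 = 23.5 mm

23.5 mm


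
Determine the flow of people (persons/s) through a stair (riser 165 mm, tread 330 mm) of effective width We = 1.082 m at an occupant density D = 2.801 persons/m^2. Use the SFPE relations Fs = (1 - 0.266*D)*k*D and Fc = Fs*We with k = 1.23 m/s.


1 - 0.266*D = 1 - 0.266*2.801 = 0.25493
Fs = 0.25493 * 1.23 * 2.801 = 0.87831 persons/(s*m)
Fc = 0.87831 * 1.082 = 0.95033 persons/s

0.95033 persons/s


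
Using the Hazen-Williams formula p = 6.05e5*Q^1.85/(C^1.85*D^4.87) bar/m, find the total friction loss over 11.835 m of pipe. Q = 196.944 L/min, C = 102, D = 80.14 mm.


Q^1.85 = 17560
C^1.85 = 5198.9
D^4.87 = 1.8696e+09
p/m = 0.0010930 bar/m
p_total = 0.0010930 * 11.835 = 0.012936 bar

0.012936 bar


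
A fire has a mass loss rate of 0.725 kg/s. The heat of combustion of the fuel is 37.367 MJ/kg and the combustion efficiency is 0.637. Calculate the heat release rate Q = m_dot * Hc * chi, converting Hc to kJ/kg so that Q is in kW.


Hc = 37.367 MJ/kg = 37.367 * 1000 kJ/kg = 37367 kJ/kg
Q = 0.725 kg/s * 37367 kJ/kg * 0.637 = 17257 kW

17257 kW


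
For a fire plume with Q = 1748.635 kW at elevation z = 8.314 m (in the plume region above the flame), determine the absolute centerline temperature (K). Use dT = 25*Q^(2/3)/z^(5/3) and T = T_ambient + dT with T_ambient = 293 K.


Q^(2/3) = 145.14
z^(5/3) = 34.121
dT = 25 * 145.14 / 34.121 = 106.35 K
T = 293 + 106.35 = 399.35 K

399.35 K


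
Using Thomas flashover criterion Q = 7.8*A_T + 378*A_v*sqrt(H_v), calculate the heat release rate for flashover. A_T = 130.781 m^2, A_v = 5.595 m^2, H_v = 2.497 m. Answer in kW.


7.8*A_T = 1020.1
sqrt(H_v) = 1.5802
378*A_v*sqrt(H_v) = 3342.0
Q = 1020.1 + 3342.0 = 4362.1 kW

4362.1 kW


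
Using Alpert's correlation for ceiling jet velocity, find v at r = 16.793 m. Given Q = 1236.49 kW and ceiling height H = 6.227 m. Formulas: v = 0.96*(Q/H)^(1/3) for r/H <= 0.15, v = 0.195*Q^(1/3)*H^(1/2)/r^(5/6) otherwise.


r/H = 16.793 / 6.227 = 2.6968
r/H > 0.15, so v = 0.195*Q^(1/3)*H^(1/2)/r^(5/6)
Q^(1/3) = 10.733
H^(1/2) = 2.4954
r^(5/6) = 10.494
v = 0.195 * 10.733 * 2.4954 / 10.494 = 0.49770 m/s

0.49770 m/s


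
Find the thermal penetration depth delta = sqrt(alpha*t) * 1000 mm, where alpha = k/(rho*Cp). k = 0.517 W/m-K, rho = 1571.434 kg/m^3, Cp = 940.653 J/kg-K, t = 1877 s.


alpha = 0.517 / (1571.434 * 940.653) = 3.4976e-07 m^2/s
alpha * t = 0.00065649
delta = sqrt(0.00065649) * 1000 = 25.622 mm

25.622 mm


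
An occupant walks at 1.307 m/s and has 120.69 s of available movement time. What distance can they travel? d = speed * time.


d = 1.307 * 120.69 = 157.74 m

157.74 m


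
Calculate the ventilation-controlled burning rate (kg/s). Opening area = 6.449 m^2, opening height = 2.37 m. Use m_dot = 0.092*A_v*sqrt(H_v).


sqrt(H_v) = 1.5395
m_dot = 0.092 * 6.449 * 1.5395 = 0.91339 kg/s

0.91339 kg/s


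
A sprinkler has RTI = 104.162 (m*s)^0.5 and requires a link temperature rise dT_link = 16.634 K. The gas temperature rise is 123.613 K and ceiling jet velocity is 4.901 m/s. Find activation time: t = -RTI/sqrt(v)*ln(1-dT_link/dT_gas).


dT_link/dT_gas = 0.13457
ln(1 - 0.13457) = -0.14452
t = -104.162 / sqrt(4.901) * -0.14452 = 6.7999 s

6.7999 s


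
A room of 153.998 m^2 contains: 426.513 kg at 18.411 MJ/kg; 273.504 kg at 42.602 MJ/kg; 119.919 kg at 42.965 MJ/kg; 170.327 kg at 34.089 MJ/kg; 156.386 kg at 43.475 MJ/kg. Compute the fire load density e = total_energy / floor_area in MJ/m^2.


Total energy = 426.513*18.411 + 273.504*42.602 + 119.919*42.965 + 170.327*34.089 + 156.386*43.475
= 7852.531 + 11651.82 + 5152.320 + 5806.277 + 6798.881
= 37261.83 MJ
e = 37261.83 / 153.998 = 241.96 MJ/m^2

241.96 MJ/m^2


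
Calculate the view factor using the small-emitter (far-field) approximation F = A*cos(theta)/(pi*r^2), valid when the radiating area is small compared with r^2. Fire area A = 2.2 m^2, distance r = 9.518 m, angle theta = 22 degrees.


cos(22 deg) = 0.92718
pi*r^2 = 284.60
F = 2.2 * 0.92718 / 284.60 = 0.0071672

0.0071672


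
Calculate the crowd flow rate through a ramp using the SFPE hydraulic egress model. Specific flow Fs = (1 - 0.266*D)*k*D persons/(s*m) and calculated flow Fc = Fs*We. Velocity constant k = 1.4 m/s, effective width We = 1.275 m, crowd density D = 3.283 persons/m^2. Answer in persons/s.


1 - 0.266*D = 1 - 0.266*3.283 = 0.12672
Fs = 0.12672 * 1.4 * 3.283 = 0.58244 persons/(s*m)
Fc = 0.58244 * 1.275 = 0.74261 persons/s

0.74261 persons/s


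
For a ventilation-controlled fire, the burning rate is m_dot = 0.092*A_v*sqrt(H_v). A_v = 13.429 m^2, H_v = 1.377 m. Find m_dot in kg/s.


sqrt(H_v) = 1.1735
m_dot = 0.092 * 13.429 * 1.1735 = 1.4498 kg/s

1.4498 kg/s


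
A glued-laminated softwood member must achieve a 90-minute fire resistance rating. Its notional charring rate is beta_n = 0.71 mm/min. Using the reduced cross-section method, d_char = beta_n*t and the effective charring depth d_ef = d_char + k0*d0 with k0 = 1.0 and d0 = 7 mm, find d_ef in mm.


d_char = 0.71 * 90 = 63.9 mm
d_ef = 63.9 + 1.0*7 = 70.9 mm

70.9 mm


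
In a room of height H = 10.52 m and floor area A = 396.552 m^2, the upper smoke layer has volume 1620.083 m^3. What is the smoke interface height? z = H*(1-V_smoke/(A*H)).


V/(A*H) = 0.38835
1 - 0.38835 = 0.61165
z = 10.52 * 0.61165 = 6.4346 m

6.4346 m


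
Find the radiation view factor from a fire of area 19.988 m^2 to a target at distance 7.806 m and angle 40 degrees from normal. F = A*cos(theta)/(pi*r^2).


cos(40 deg) = 0.76604
pi*r^2 = 191.43
F = 19.988 * 0.76604 / 191.43 = 0.079986

0.079986


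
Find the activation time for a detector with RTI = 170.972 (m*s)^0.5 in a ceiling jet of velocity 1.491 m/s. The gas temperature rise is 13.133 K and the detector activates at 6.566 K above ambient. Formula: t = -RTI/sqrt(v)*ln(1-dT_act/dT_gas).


dT_act/dT_gas = 0.49996
ln(1 - 0.49996) = -0.69307
t = -170.972 / sqrt(1.491) * -0.69307 = 97.043 s

97.043 s


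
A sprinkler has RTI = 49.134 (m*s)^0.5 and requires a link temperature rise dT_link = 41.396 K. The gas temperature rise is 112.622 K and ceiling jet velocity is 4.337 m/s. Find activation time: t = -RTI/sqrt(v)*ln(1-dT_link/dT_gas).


dT_link/dT_gas = 0.36757
ln(1 - 0.36757) = -0.45818
t = -49.134 / sqrt(4.337) * -0.45818 = 10.810 s

10.810 s


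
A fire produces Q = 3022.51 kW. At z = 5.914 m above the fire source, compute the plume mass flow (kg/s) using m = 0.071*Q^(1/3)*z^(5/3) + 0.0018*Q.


Q^(1/3) = 14.458
z^(5/3) = 19.341
First term = 0.071 * 14.458 * 19.341 = 19.854
Second term = 0.0018 * 3022.51 = 5.4405
m = 25.295 kg/s

25.295 kg/s


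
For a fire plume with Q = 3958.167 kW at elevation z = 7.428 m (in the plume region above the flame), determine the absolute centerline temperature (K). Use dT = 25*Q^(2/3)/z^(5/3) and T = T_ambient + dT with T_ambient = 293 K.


Q^(2/3) = 250.22
z^(5/3) = 28.278
dT = 25 * 250.22 / 28.278 = 221.22 K
T = 293 + 221.22 = 514.22 K

514.22 K


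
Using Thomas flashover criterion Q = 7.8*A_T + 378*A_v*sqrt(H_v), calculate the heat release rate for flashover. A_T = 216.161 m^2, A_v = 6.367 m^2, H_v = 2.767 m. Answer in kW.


7.8*A_T = 1686.1
sqrt(H_v) = 1.6634
378*A_v*sqrt(H_v) = 4003.4
Q = 1686.1 + 4003.4 = 5689.5 kW

5689.5 kW


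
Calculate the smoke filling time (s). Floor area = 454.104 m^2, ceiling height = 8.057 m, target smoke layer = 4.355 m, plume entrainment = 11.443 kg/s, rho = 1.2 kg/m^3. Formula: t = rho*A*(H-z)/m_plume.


H - z = 3.702 m
t = 1.2 * 454.104 * 3.702 / 11.443 = 176.29 s

176.29 s


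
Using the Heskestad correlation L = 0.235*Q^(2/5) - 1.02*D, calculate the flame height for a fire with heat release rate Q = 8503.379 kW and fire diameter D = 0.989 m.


Q^(2/5) = 37.311
0.235 * Q^(2/5) = 8.7681
1.02 * D = 1.0088
L = 7.7593 m

7.7593 m


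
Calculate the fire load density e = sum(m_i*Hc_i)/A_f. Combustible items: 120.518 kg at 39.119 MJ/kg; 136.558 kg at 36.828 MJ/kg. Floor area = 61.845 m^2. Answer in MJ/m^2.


Total energy = 120.518*39.119 + 136.558*36.828
= 4714.544 + 5029.158
= 9743.702 MJ
e = 9743.702 / 61.845 = 157.55 MJ/m^2

157.55 MJ/m^2


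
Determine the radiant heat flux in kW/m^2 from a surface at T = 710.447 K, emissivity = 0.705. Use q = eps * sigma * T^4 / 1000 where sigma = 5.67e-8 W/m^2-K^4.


T^4 = 2.5476e+11
q = 0.705 * 5.67e-8 * 2.5476e+11 / 1000 = 10.184 kW/m^2

10.184 kW/m^2


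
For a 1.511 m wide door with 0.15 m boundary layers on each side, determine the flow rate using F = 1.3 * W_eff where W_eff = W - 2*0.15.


W_eff = 1.511 - 0.30 = 1.211 m
F = 1.3 * 1.211 = 1.5743 persons/s

1.5743 persons/s


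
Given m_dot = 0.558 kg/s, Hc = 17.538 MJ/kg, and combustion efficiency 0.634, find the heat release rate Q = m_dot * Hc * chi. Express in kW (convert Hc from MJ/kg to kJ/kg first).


Hc = 17.538 MJ/kg = 17.538 * 1000 kJ/kg = 17538 kJ/kg
Q = 0.558 kg/s * 17538 kJ/kg * 0.634 = 6204.5 kW

6204.5 kW


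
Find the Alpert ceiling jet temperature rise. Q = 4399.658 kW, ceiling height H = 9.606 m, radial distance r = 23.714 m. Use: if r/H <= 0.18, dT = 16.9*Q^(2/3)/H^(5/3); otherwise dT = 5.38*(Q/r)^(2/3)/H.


r/H = 23.714 / 9.606 = 2.4687
r/H > 0.18, so dT = 5.38*(Q/r)^(2/3)/H
Q/r = 185.53
(Q/r)^(2/3) = 32.529
dT = 5.38 * 32.529 / 9.606 = 18.219 K

18.219 K


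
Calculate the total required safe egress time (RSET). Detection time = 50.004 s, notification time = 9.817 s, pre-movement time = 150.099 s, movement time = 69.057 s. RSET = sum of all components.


Total = 50.004 + 9.817 + 150.099 + 69.057 = 278.977 s

278.977 s


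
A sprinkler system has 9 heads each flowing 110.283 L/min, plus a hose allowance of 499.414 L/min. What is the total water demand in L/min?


Sprinkler demand = 9 * 110.283 = 992.547 L/min
Total = 992.547 + 499.414 = 1491.961 L/min

1491.961 L/min


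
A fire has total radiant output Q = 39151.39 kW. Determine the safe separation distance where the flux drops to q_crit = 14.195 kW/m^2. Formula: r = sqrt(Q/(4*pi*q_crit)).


4*pi*q_crit = 178.38
Q/(4*pi*q_crit) = 219.48
r = sqrt(219.48) = 14.815 m

14.815 m


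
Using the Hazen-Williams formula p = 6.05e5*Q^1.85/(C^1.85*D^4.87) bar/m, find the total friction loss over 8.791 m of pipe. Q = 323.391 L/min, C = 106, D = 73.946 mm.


Q^1.85 = 43954
C^1.85 = 5582.3
D^4.87 = 1.2636e+09
p/m = 0.0037698 bar/m
p_total = 0.0037698 * 8.791 = 0.033141 bar

0.033141 bar


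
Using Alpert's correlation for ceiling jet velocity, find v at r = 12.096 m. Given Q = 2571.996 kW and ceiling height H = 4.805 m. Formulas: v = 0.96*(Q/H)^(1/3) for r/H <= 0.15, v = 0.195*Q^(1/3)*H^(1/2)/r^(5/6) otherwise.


r/H = 12.096 / 4.805 = 2.5174
r/H > 0.15, so v = 0.195*Q^(1/3)*H^(1/2)/r^(5/6)
Q^(1/3) = 13.701
H^(1/2) = 2.1920
r^(5/6) = 7.9836
v = 0.195 * 13.701 * 2.1920 / 7.9836 = 0.73356 m/s

0.73356 m/s


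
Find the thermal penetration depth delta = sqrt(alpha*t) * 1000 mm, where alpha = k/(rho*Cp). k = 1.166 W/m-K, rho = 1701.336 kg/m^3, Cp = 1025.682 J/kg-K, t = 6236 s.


alpha = 1.166 / (1701.336 * 1025.682) = 6.6818e-07 m^2/s
alpha * t = 0.0041668
delta = sqrt(0.0041668) * 1000 = 64.551 mm

64.551 mm


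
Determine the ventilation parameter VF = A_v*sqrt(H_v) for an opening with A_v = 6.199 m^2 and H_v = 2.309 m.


sqrt(H_v) = 1.5195
VF = 6.199 * 1.5195 = 9.4196 m^(5/2)

9.4196 m^(5/2)


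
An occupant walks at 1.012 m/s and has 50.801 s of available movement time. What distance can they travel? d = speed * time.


d = 1.012 * 50.801 = 51.411 m

51.411 m


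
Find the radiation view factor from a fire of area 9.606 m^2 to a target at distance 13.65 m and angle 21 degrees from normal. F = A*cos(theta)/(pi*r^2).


cos(21 deg) = 0.93358
pi*r^2 = 585.35
F = 9.606 * 0.93358 / 585.35 = 0.015321

0.015321


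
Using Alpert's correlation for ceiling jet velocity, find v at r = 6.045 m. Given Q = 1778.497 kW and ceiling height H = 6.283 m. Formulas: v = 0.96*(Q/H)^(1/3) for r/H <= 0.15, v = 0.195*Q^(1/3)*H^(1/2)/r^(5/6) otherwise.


r/H = 6.045 / 6.283 = 0.96212
r/H > 0.15, so v = 0.195*Q^(1/3)*H^(1/2)/r^(5/6)
Q^(1/3) = 12.116
H^(1/2) = 2.5066
r^(5/6) = 4.4788
v = 0.195 * 12.116 * 2.5066 / 4.4788 = 1.3222 m/s

1.3222 m/s


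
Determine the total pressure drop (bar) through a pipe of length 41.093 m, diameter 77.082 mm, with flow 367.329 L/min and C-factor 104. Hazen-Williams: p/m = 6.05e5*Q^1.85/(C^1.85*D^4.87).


Q^1.85 = 55636
C^1.85 = 5389.0
D^4.87 = 1.5469e+09
p/m = 0.0040377 bar/m
p_total = 0.0040377 * 41.093 = 0.16592 bar

0.16592 bar


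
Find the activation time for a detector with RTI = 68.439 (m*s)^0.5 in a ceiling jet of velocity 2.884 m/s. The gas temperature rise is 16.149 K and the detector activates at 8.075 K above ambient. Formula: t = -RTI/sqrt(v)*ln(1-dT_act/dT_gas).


dT_act/dT_gas = 0.50003
ln(1 - 0.50003) = -0.69321
t = -68.439 / sqrt(2.884) * -0.69321 = 27.936 s

27.936 s


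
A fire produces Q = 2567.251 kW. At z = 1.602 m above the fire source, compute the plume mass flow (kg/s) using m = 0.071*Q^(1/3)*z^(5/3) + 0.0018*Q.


Q^(1/3) = 13.693
z^(5/3) = 2.1933
First term = 0.071 * 13.693 * 2.1933 = 2.1323
Second term = 0.0018 * 2567.251 = 4.6211
m = 6.7534 kg/s

6.7534 kg/s


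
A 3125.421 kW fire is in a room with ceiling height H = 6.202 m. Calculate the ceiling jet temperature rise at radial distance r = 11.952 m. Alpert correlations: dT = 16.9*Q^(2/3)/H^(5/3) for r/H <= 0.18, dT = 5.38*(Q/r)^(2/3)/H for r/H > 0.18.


r/H = 11.952 / 6.202 = 1.9271
r/H > 0.18, so dT = 5.38*(Q/r)^(2/3)/H
Q/r = 261.50
(Q/r)^(2/3) = 40.893
dT = 5.38 * 40.893 / 6.202 = 35.473 K

35.473 K


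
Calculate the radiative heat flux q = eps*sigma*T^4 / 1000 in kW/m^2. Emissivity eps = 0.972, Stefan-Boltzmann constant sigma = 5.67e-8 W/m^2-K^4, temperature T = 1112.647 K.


T^4 = 1.5326e+12
q = 0.972 * 5.67e-8 * 1.5326e+12 / 1000 = 84.465 kW/m^2

84.465 kW/m^2


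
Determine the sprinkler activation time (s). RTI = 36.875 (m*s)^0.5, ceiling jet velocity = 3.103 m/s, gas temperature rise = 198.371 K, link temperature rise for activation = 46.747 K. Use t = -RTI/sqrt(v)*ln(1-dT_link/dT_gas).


dT_link/dT_gas = 0.23565
ln(1 - 0.23565) = -0.26874
t = -36.875 / sqrt(3.103) * -0.26874 = 5.6256 s

5.6256 s


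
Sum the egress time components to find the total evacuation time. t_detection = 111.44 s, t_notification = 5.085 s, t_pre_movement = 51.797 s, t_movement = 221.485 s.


Total = 111.44 + 5.085 + 51.797 + 221.485 = 389.807 s

389.807 s


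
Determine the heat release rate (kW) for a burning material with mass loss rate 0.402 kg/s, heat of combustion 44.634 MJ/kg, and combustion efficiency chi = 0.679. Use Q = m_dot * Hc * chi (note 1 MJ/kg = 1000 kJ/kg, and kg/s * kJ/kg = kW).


Hc = 44.634 MJ/kg = 44.634 * 1000 kJ/kg = 44634 kJ/kg
Q = 0.402 kg/s * 44634 kJ/kg * 0.679 = 12183 kW

12183 kW


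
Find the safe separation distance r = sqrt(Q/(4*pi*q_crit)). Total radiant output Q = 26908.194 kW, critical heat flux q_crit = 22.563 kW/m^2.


4*pi*q_crit = 283.54
Q/(4*pi*q_crit) = 94.903
r = sqrt(94.903) = 9.7418 m

9.7418 m


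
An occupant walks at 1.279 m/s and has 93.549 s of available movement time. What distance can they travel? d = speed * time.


d = 1.279 * 93.549 = 119.65 m

119.65 m


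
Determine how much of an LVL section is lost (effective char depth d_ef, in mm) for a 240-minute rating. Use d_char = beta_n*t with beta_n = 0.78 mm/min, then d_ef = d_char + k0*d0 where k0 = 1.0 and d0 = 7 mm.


d_char = 0.78 * 240 = 187.2 mm
d_ef = 187.2 + 1.0*7 = 194.2 mm

194.2 mm


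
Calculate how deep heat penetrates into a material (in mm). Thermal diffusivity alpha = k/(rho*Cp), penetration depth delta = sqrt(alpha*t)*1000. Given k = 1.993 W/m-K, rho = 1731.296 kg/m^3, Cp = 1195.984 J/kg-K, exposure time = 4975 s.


alpha = 1.993 / (1731.296 * 1195.984) = 9.6252e-07 m^2/s
alpha * t = 0.0047885
delta = sqrt(0.0047885) * 1000 = 69.199 mm

69.199 mm


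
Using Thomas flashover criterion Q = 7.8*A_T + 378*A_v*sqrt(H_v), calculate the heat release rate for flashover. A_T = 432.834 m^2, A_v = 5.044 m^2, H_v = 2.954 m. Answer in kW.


7.8*A_T = 3376.1
sqrt(H_v) = 1.7187
378*A_v*sqrt(H_v) = 3277.0
Q = 3376.1 + 3277.0 = 6653.1 kW

6653.1 kW


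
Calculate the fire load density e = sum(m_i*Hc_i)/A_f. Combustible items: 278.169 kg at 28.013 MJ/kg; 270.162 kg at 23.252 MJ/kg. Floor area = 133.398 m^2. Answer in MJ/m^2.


Total energy = 278.169*28.013 + 270.162*23.252
= 7792.348 + 6281.807
= 14074.16 MJ
e = 14074.16 / 133.398 = 105.50 MJ/m^2

105.50 MJ/m^2
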